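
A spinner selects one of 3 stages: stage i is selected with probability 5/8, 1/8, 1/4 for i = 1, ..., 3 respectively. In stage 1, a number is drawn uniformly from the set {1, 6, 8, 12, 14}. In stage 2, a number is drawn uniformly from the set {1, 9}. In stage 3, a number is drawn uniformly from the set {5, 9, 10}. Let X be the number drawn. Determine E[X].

31/4

E[X | stage 1] = (1+6+8+12+14)/5 = 41/5.
E[X | stage 2] = (1+9)/2 = 5.
E[X | stage 3] = (5+9+10)/3 = 8.
E[X] = (5/8)·(41/5) + (1/8)·(5) + (1/4)·(8) = 31/4.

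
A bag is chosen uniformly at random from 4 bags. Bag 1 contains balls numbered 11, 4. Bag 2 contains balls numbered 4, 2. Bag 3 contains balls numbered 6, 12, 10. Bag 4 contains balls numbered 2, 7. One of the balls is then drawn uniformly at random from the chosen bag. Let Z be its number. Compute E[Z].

73/12

E[Z | bag 1] = (11+4)/2 = 15/2.
E[Z | bag 2] = (4+2)/2 = 3.
E[Z | bag 3] = (6+12+10)/3 = 28/3.
E[Z | bag 4] = (2+7)/2 = 9/2.
By the law of total expectation,
E[Z] = (1/4)·(15/2) + (1/4)·(3) + (1/4)·(28/3) + (1/4)·(9/2) = 73/12.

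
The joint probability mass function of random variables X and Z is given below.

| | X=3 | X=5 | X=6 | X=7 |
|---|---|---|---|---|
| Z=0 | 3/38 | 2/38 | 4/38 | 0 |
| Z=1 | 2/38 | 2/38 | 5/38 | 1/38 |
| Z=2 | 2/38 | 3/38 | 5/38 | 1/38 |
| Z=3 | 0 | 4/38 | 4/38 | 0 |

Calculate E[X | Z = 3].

11/2

P(Z = 3) = 4/19.
Σ X·P over the event = 5·(4/38) + 6·(4/38) = 22/19.
E[X | Z = 3] = (22/19) / (4/19) = 11/2.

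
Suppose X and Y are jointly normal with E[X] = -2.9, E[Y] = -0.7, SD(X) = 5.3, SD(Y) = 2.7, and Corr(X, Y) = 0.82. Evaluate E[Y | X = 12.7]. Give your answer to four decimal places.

5.8167

The regression of Y on X has slope ρ·σ_Y/σ_X and passes through (μ_X, μ_Y).
E[Y | X=12.7] = -0.7 + (0.82)·(2.7/5.3)·(12.7 − (-2.9)) = -0.7 + (0.41774)·(15.6) = 5.8167.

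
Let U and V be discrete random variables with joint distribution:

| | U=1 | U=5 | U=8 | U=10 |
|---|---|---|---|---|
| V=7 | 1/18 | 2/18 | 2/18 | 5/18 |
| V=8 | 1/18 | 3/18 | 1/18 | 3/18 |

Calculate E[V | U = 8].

22/3

P(U = 8) = 1/6.
Σ V·P over the event = 7·(2/18) + 8·(1/18) = 11/9.
E[V | U = 8] = (11/9) / (1/6) = 22/3.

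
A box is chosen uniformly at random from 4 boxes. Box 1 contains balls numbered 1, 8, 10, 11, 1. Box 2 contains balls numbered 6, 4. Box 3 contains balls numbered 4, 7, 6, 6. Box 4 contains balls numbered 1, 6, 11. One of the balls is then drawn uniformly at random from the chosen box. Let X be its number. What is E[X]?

E[X | box 1] = (1+8+10+11+1)/5 = 31/5.
E[X | box 2] = (6+4)/2 = 5.
E[X | box 3] = (4+7+6+6)/4 = 23/4.
E[X | box 4] = (1+6+11)/3 = 6.
By the law of total expectation,
E[X] = (1/4)·(31/5) + (1/4)·(5) + (1/4)·(23/4) + (1/4)·(6) = 459/80.

459/80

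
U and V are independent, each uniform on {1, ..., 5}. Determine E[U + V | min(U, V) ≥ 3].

8

Outcomes with min(U, V) ≥ 3: (3,3), (3,4), (3,5), (4,3), (4,4), (4,5), (5,3), (5,4), (5,5), each with probability 1/25.
E[U + V | min(U, V) ≥ 3] = (6 + 7 + 8 + 7 + 8 + 9 + 8 + 9 + 10) / 9 = 8.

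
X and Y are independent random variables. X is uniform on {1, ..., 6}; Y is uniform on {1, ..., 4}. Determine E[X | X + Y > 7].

16/3

Outcomes with X + Y > 7: (4,4), (5,3), (5,4), (6,2), (6,3), (6,4), each with probability 1/24.
E[X | X + Y > 7] = (4 + 5 + 5 + 6 + 6 + 6) / 6 = 16/3.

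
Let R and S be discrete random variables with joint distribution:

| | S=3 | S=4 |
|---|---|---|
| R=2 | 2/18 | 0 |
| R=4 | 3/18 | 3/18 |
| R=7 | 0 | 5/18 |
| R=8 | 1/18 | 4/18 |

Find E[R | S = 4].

P(S = 4) = 2/3.
Σ R·P over the event = 4·(3/18) + 7·(5/18) + 8·(4/18) = 79/18.
E[R | S = 4] = (79/18) / (2/3) = 79/12.

79/12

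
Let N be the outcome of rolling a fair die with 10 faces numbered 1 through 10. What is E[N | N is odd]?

5

Given N is odd, N is equally likely to be any of {1, 3, 5, 7, 9}.
E[N | N is odd] = (1 + 3 + 5 + 7 + 9) / 5 = 5.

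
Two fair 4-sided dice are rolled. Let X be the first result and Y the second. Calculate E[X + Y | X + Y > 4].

6

P(X + Y > 4) = 5/8.
Summing (X+Y)·P(x,y) over outcomes with X + Y > 4 gives 15/4.
E[X + Y | X + Y > 4] = (15/4) / (5/8) = 6.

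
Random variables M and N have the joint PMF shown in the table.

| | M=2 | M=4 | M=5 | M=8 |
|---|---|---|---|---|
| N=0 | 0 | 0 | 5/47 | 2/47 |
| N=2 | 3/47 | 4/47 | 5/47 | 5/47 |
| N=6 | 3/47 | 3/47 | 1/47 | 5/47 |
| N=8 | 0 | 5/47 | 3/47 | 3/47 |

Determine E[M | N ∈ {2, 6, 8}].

P(N ∈ {2, 6, 8}) = 40/47.
Summing M·P(M=x,N=y) over the conditioning event gives 209/47.
E[M | N ∈ {2, 6, 8}] = (209/47) / (40/47) = 209/40.

209/40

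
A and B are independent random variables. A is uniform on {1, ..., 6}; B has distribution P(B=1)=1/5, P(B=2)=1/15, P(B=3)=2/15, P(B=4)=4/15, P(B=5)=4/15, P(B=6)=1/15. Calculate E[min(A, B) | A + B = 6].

P(A + B = 6) = 7/45.
Summing min(A,B)·P(x,y) over outcomes with A + B = 6 gives 23/90.
E[min(A, B) | A + B = 6] = (23/90) / (7/45) = 23/14.

23/14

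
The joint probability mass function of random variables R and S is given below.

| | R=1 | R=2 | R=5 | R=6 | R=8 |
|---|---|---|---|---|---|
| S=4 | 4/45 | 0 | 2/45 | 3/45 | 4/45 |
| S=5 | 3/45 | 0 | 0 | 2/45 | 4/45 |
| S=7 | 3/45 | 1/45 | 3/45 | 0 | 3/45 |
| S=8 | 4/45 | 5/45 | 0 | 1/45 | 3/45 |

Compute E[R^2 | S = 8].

P(S = 8) = 13/45.
Σ R^2·P over the event = 1·(4/45) + 4·(5/45) + 36·(1/45) + 64·(3/45) = 28/5.
E[R^2 | S = 8] = (28/5) / (13/45) = 252/13.

252/13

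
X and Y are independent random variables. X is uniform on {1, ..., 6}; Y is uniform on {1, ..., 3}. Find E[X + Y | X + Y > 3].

P(X + Y > 3) = 5/6.
Summing (X+Y)·P(x,y) over outcomes with X + Y > 3 gives 91/18.
E[X + Y | X + Y > 3] = (91/18) / (5/6) = 91/15.

91/15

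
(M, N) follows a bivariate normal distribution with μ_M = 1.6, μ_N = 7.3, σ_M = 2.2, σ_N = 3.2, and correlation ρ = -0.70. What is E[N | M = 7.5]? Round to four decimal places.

For a bivariate normal, E[N | M=x] = μ_N + ρ·(σ_N/σ_M)·(x − μ_M).
E[N | M=7.5] = 7.3 + (-0.70)·(3.2/2.2)·(7.5 − (1.6)) = 7.3 + (-1.01818)·(5.9) = 1.2927.

1.2927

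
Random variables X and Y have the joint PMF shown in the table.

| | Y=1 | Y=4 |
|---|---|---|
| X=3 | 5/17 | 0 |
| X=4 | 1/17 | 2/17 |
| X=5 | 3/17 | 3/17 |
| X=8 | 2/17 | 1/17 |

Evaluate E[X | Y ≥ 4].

31/6

P(Y ≥ 4) = 6/17.
Σ X·P over the event = 4·(2/17) + 5·(3/17) + 8·(1/17) = 31/17.
E[X | Y ≥ 4] = (31/17) / (6/17) = 31/6.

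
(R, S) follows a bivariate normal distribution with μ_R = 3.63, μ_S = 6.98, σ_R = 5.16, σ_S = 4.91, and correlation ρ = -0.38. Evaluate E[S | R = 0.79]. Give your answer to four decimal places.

8.0069

For a bivariate normal, E[S | R=x] = μ_S + ρ·(σ_S/σ_R)·(x − μ_R).
E[S | R=0.79] = 6.98 + (-0.38)·(4.91/5.16)·(0.79 − (3.63)) = 6.98 + (-0.36159)·(-2.84) = 8.0069.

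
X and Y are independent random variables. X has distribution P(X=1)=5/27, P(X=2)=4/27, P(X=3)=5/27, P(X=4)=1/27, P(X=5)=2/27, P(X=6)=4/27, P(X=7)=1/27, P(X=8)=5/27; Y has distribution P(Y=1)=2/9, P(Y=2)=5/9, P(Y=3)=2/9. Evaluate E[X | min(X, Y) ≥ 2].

54/11

P(min(X, Y) ≥ 2) = 154/243.
Summing X·P(x,y) over outcomes with min(X, Y) ≥ 2 gives 28/9.
E[X | min(X, Y) ≥ 2] = (28/9) / (154/243) = 54/11.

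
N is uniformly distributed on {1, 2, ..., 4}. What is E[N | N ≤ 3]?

2

Given N ≤ 3, N is equally likely to be any of {1, 2, 3}.
E[N | N ≤ 3] = (1 + 2 + 3) / 3 = 2.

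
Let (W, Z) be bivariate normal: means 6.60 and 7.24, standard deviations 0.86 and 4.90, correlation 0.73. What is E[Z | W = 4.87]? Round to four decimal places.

0.0444

E[Z | W=x] = μ_Z + ρ(σ_Z/σ_W)(x − μ_W) for jointly normal variables.
E[Z | W=4.87] = 7.24 + (0.73)·(4.90/0.86)·(4.87 − (6.60)) = 7.24 + (4.1593)·(-1.73) = 0.0444.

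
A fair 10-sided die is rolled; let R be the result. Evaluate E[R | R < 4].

2

Given R < 4, R is equally likely to be any of {1, 2, 3}.
E[R | R < 4] = (1 + 2 + 3) / 3 = 2.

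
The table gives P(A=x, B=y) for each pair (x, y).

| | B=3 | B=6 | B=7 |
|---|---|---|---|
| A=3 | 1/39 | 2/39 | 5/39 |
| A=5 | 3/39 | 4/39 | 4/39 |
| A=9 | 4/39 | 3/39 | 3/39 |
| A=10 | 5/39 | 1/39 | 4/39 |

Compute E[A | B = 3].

P(B = 3) = 1/3.
Summing A·P(A=x,B=y) over the conditioning event gives 8/3.
E[A | B = 3] = (8/3) / (1/3) = 8.

8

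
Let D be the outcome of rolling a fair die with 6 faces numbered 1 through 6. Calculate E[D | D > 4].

Given D > 4, D is equally likely to be any of {5, 6}.
E[D | D > 4] = (5 + 6) / 2 = 11/2.

11/2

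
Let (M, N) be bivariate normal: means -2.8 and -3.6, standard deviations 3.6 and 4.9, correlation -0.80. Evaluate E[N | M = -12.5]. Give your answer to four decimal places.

For a bivariate normal, E[N | M=x] = μ_N + ρ·(σ_N/σ_M)·(x − μ_M).
E[N | M=-12.5] = -3.6 + (-0.80)·(4.9/3.6)·(-12.5 − (-2.8)) = -3.6 + (-1.08889)·(-9.7) = 6.9622.

6.9622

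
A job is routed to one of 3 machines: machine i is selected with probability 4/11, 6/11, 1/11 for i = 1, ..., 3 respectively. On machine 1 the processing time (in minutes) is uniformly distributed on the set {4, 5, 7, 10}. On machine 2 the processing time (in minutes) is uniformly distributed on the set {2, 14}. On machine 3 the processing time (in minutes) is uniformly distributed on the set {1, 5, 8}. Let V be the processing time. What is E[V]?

236/33

E[V | machine 1] = (4+5+7+10)/4 = 13/2.
E[V | machine 2] = (2+14)/2 = 8.
E[V | machine 3] = (1+5+8)/3 = 14/3.
E[V] = (4/11)·(13/2) + (6/11)·(8) + (1/11)·(14/3) = 236/33.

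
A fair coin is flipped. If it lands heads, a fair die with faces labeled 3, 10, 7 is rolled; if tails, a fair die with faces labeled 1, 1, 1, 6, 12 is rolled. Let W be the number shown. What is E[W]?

163/30

E[W | heads] = (3+10+7)/3 = 20/3.
E[W | tails] = (1+1+1+6+12)/5 = 21/5.
By the law of total expectation,
E[W] = (1/2)·(20/3) + (1/2)·(21/5) = 163/30.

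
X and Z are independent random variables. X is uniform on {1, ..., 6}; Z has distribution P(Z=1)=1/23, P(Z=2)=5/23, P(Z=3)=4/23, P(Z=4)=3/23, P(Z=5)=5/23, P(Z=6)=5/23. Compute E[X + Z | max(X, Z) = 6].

P(max(X, Z) = 6) = 8/23.
Summing (X+Z)·P(x,y) over outcomes with max(X, Z) = 6 gives 151/46.
E[X + Z | max(X, Z) = 6] = (151/46) / (8/23) = 151/16.

151/16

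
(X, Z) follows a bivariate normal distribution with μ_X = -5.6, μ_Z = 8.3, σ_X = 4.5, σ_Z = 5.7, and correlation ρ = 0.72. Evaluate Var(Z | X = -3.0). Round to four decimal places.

15.6472

Var(Z | X=x) = (1 − ρ²)·σ_Z².
Var(Z | X=-3.0) = (5.7)²·(1 − (0.72)²) = 32.49·0.4816 = 15.6472.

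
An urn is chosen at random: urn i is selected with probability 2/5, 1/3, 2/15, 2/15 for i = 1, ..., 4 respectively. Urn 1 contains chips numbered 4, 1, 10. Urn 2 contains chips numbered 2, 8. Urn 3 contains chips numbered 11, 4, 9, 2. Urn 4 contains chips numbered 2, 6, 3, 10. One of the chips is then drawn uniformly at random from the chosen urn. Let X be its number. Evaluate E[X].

157/30

E[X | urn 1] = (4+1+10)/3 = 5.
E[X | urn 2] = (2+8)/2 = 5.
E[X | urn 3] = (11+4+9+2)/4 = 13/2.
E[X | urn 4] = (2+6+3+10)/4 = 21/4.
By the law of total expectation,
E[X] = (2/5)·(5) + (1/3)·(5) + (2/15)·(13/2) + (2/15)·(21/4) = 157/30.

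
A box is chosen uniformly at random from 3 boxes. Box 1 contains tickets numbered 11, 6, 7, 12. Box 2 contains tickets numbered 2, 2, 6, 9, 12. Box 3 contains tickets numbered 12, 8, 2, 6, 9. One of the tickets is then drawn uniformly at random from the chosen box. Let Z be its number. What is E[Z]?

E[Z | box 1] = (11+6+7+12)/4 = 9.
E[Z | box 2] = (2+2+6+9+12)/5 = 31/5.
E[Z | box 3] = (12+8+2+6+9)/5 = 37/5.
By the law of total expectation,
E[Z] = (1/3)·(9) + (1/3)·(31/5) + (1/3)·(37/5) = 113/15.

113/15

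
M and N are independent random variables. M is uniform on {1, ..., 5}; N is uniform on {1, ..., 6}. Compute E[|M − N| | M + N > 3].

53/27

P(M + N > 3) = 9/10.
Summing |M−N|·P(x,y) over outcomes with M + N > 3 gives 53/30.
E[|M − N| | M + N > 3] = (53/30) / (9/10) = 53/27.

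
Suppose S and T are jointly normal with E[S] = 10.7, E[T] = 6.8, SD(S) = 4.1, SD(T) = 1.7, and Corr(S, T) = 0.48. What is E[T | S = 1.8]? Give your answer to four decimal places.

The regression of T on S has slope ρ·σ_T/σ_S and passes through (μ_S, μ_T).
E[T | S=1.8] = 6.8 + (0.48)·(1.7/4.1)·(1.8 − (10.7)) = 6.8 + (0.19902)·(-8.9) = 5.0287.

5.0287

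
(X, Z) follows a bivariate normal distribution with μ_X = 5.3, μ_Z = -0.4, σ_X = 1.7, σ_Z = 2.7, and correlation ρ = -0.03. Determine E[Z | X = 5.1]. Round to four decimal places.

-0.3905

The regression of Z on X has slope ρ·σ_Z/σ_X and passes through (μ_X, μ_Z).
E[Z | X=5.1] = -0.4 + (-0.03)·(2.7/1.7)·(5.1 − (5.3)) = -0.4 + (-0.047647)·(-0.2) = -0.3905.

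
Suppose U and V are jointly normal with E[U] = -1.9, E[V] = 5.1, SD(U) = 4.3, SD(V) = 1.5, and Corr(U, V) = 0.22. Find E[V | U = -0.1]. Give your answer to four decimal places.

For a bivariate normal, E[V | U=x] = μ_V + ρ·(σ_V/σ_U)·(x − μ_U).
E[V | U=-0.1] = 5.1 + (0.22)·(1.5/4.3)·(-0.1 − (-1.9)) = 5.1 + (0.076744)·(1.8) = 5.2381.

5.2381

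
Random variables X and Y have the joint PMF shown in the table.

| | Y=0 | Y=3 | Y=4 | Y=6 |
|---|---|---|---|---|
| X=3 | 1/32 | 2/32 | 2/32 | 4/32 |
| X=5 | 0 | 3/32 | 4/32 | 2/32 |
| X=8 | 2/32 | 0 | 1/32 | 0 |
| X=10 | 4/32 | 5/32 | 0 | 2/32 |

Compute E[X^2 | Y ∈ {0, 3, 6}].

P(Y ∈ {0, 3, 6}) = 25/32.
Summing X^2·P(X=x,Y=y) over the conditioning event gives 177/4.
E[X^2 | Y ∈ {0, 3, 6}] = (177/4) / (25/32) = 1416/25.

1416/25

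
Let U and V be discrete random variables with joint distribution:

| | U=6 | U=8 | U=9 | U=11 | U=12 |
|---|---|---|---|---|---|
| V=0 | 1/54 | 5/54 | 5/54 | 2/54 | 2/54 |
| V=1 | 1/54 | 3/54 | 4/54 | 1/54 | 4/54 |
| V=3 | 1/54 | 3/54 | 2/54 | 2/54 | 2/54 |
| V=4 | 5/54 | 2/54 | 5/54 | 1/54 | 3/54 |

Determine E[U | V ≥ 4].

P(V ≥ 4) = 8/27.
Σ U·P over the event = 6·(5/54) + 8·(2/54) + 9·(5/54) + 11·(1/54) + 12·(3/54) = 23/9.
E[U | V ≥ 4] = (23/9) / (8/27) = 69/8.

69/8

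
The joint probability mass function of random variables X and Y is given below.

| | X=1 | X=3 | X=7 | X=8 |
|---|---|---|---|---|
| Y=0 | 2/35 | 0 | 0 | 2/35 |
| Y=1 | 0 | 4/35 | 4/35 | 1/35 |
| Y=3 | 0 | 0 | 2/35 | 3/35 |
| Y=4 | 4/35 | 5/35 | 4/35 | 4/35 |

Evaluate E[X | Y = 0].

9/2

P(Y = 0) = 4/35.
Σ X·P over the event = 1·(2/35) + 8·(2/35) = 18/35.
E[X | Y = 0] = (18/35) / (4/35) = 9/2.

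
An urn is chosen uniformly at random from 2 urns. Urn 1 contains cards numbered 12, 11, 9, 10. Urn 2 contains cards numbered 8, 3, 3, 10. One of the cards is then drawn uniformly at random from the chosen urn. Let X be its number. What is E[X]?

33/4

E[X | urn 1] = (12+11+9+10)/4 = 21/2.
E[X | urn 2] = (8+3+3+10)/4 = 6.
E[X] = (1/2)·(21/2) + (1/2)·(6) = 33/4.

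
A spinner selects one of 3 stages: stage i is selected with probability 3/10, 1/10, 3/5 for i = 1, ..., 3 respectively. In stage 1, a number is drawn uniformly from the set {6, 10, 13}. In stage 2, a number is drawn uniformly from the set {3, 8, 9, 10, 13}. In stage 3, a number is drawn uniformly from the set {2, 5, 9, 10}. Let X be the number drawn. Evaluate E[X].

E[X | stage 1] = (6+10+13)/3 = 29/3.
E[X | stage 2] = (3+8+9+10+13)/5 = 43/5.
E[X | stage 3] = (2+5+9+10)/4 = 13/2.
By the law of total expectation,
E[X] = (3/10)·(29/3) + (1/10)·(43/5) + (3/5)·(13/2) = 383/50.

383/50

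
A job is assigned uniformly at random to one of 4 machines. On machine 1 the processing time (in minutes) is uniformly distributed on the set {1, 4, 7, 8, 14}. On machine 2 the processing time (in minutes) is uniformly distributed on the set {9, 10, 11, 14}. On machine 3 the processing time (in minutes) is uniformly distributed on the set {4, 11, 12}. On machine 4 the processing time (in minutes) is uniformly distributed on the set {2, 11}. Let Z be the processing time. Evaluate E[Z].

333/40

E[Z | machine 1] = (1+4+7+8+14)/5 = 34/5.
E[Z | machine 2] = (9+10+11+14)/4 = 11.
E[Z | machine 3] = (4+11+12)/3 = 9.
E[Z | machine 4] = (2+11)/2 = 13/2.
E[Z] = (1/4)·(34/5) + (1/4)·(11) + (1/4)·(9) + (1/4)·(13/2) = 333/40.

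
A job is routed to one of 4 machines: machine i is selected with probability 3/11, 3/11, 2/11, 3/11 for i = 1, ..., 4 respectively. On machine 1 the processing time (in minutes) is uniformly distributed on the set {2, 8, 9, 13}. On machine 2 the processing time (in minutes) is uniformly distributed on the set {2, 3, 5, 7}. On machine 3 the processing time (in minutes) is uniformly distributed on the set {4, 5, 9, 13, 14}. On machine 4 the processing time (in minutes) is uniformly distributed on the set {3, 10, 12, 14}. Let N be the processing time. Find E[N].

84/11

E[N | machine 1] = (2+8+9+13)/4 = 8.
E[N | machine 2] = (2+3+5+7)/4 = 17/4.
E[N | machine 3] = (4+5+9+13+14)/5 = 9.
E[N | machine 4] = (3+10+12+14)/4 = 39/4.
E[N] = (3/11)·(8) + (3/11)·(17/4) + (2/11)·(9) + (3/11)·(39/4) = 84/11.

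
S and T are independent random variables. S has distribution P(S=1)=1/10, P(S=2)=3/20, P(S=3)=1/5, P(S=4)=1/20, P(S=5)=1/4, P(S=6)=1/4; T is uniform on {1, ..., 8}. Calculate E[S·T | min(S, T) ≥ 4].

354/11

P(min(S, T) ≥ 4) = 11/32.
Summing ST·P(x,y) over outcomes with min(S, T) ≥ 4 gives 177/16.
E[S·T | min(S, T) ≥ 4] = (177/16) / (11/32) = 354/11.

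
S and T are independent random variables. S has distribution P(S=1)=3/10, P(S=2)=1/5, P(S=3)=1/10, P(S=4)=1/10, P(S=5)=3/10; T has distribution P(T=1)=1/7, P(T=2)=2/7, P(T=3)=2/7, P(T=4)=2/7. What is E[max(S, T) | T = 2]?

P(T = 2) = 2/7.
Summing max(S,T)·P(x,y) over outcomes with T = 2 gives 32/35.
E[max(S, T) | T = 2] = (32/35) / (2/7) = 16/5.

16/5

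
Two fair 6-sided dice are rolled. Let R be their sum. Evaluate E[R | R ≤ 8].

76/13

P(R ≤ 8) = 13/18.
Σ over the event: 2·1/36 + 3·1/18 + 4·1/12 + 5·1/9 + 6·5/36 + 7·1/6 + 8·5/36 = 38/9.
E[R | R ≤ 8] = (38/9) / (13/18) = 76/13.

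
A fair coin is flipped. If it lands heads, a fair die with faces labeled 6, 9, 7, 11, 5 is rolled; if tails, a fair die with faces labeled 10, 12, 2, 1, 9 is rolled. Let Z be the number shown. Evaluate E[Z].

36/5

E[Z | heads] = (6+9+7+11+5)/5 = 38/5.
E[Z | tails] = (10+12+2+1+9)/5 = 34/5.
By the law of total expectation,
E[Z] = (1/2)·(38/5) + (1/2)·(34/5) = 36/5.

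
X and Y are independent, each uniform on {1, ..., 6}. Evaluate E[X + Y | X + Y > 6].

26/3

P(X + Y > 6) = 7/12.
Summing (X+Y)·P(x,y) over outcomes with X + Y > 6 gives 91/18.
E[X + Y | X + Y > 6] = (91/18) / (7/12) = 26/3.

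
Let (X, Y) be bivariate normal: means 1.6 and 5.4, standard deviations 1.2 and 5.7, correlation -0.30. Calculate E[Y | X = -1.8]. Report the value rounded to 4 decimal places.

10.2450

For a bivariate normal, E[Y | X=x] = μ_Y + ρ·(σ_Y/σ_X)·(x − μ_X).
E[Y | X=-1.8] = 5.4 + (-0.30)·(5.7/1.2)·(-1.8 − (1.6)) = 5.4 + (-1.425)·(-3.4) = 10.2450.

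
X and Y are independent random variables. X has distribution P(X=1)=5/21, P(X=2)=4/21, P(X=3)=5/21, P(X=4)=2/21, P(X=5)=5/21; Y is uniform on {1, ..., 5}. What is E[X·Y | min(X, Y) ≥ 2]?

49/4

P(min(X, Y) ≥ 2) = 64/105.
Summing XY·P(x,y) over outcomes with min(X, Y) ≥ 2 gives 112/15.
E[X·Y | min(X, Y) ≥ 2] = (112/15) / (64/105) = 49/4.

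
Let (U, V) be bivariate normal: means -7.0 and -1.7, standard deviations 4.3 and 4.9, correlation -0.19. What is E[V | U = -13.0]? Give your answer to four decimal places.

-0.4009

E[V | U=x] = μ_V + ρ(σ_V/σ_U)(x − μ_U) for jointly normal variables.
E[V | U=-13.0] = -1.7 + (-0.19)·(4.9/4.3)·(-13.0 − (-7.0)) = -1.7 + (-0.21651)·(-6) = -0.4009.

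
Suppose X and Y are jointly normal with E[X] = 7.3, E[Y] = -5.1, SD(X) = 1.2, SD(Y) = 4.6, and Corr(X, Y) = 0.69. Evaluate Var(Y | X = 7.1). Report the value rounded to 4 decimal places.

For a bivariate normal, Var(Y | X=x) = σ_Y²(1 − ρ²).
Var(Y | X=7.1) = (4.6)²·(1 − (0.69)²) = 21.16·0.5239 = 11.0857.

11.0857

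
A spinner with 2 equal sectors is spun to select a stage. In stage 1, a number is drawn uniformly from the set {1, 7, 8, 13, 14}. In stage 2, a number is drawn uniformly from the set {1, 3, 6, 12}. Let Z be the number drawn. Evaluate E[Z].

141/20

E[Z | stage 1] = (1+7+8+13+14)/5 = 43/5.
E[Z | stage 2] = (1+3+6+12)/4 = 11/2.
E[Z] = (1/2)·(43/5) + (1/2)·(11/2) = 141/20.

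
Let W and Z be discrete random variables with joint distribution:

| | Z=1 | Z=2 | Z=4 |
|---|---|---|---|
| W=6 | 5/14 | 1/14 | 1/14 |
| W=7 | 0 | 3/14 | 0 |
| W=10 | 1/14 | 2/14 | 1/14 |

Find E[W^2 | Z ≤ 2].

P(Z ≤ 2) = 6/7.
Σ W^2·P over the event = 36·(5/14) + 36·(1/14) + 49·(3/14) + 100·(1/14) + 100·(2/14) = 663/14.
E[W^2 | Z ≤ 2] = (663/14) / (6/7) = 221/4.

221/4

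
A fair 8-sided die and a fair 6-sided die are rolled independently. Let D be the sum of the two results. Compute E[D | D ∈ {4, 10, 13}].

P(D ∈ {4, 10, 13}) = 5/24.
Σ over the event: 4·1/16 + 10·5/48 + 13·1/24 = 11/6.
E[D | D ∈ {4, 10, 13}] = (11/6) / (5/24) = 44/5.

44/5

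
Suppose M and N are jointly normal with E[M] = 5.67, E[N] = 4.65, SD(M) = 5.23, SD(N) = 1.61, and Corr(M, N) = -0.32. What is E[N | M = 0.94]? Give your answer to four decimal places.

5.1159

The regression of N on M has slope ρ·σ_N/σ_M and passes through (μ_M, μ_N).
E[N | M=0.94] = 4.65 + (-0.32)·(1.61/5.23)·(0.94 − (5.67)) = 4.65 + (-0.098509)·(-4.73) = 5.1159.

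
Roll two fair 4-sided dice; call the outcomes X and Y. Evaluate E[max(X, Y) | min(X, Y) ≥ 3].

Outcomes with min(X, Y) ≥ 3: (3,3), (3,4), (4,3), (4,4), each with probability 1/16.
E[max(X, Y) | min(X, Y) ≥ 3] = (3 + 4 + 4 + 4) / 4 = 15/4.

15/4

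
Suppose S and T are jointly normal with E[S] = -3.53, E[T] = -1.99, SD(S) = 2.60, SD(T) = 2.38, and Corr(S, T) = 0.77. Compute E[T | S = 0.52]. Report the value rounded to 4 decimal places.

0.8646

E[T | S=x] = μ_T + ρ(σ_T/σ_S)(x − μ_S) for jointly normal variables.
E[T | S=0.52] = -1.99 + (0.77)·(2.38/2.60)·(0.52 − (-3.53)) = -1.99 + (0.70485)·(4.05) = 0.8646.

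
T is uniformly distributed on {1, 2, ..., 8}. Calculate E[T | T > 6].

Given T > 6, T is equally likely to be any of {7, 8}.
E[T | T > 6] = (7 + 8) / 2 = 15/2.

15/2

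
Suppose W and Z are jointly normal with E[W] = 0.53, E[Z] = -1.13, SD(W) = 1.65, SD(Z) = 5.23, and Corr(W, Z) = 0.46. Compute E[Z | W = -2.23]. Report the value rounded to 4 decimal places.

E[Z | W=x] = μ_Z + ρ(σ_Z/σ_W)(x − μ_W) for jointly normal variables.
E[Z | W=-2.23] = -1.13 + (0.46)·(5.23/1.65)·(-2.23 − (0.53)) = -1.13 + (1.45806)·(-2.76) = -5.1542.

-5.1542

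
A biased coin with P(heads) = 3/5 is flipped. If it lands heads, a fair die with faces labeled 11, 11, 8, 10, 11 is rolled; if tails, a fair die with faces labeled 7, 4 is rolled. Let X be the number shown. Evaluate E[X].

208/25

E[X | heads] = (11+11+8+10+11)/5 = 51/5.
E[X | tails] = (7+4)/2 = 11/2.
By the law of total expectation,
E[X] = (3/5)·(51/5) + (2/5)·(11/2) = 208/25.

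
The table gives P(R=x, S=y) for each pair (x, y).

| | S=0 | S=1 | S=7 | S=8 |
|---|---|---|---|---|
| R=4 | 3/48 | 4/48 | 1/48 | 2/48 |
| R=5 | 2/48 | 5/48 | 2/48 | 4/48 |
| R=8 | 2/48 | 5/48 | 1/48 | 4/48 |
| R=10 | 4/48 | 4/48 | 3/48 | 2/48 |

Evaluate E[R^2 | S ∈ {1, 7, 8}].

P(S ∈ {1, 7, 8}) = 37/48.
Summing R^2·P(R=x,S=y) over the conditioning event gives 1927/48.
E[R^2 | S ∈ {1, 7, 8}] = (1927/48) / (37/48) = 1927/37.

1927/37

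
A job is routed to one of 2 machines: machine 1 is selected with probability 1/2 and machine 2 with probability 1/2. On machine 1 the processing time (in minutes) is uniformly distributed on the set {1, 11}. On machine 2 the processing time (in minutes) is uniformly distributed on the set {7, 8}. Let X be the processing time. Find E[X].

27/4

E[X | machine 1] = (1+11)/2 = 6.
E[X | machine 2] = (7+8)/2 = 15/2.
By the law of total expectation,
E[X] = (1/2)·(6) + (1/2)·(15/2) = 27/4.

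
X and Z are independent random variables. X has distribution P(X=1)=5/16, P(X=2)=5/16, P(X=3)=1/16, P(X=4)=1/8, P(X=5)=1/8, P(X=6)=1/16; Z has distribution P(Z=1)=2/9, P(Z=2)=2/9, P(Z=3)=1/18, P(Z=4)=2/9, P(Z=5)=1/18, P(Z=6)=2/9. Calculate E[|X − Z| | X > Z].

P(X > Z) = 43/144.
Summing |X−Z|·P(x,y) over outcomes with X > Z gives 95/144.
E[|X − Z| | X > Z] = (95/144) / (43/144) = 95/43.

95/43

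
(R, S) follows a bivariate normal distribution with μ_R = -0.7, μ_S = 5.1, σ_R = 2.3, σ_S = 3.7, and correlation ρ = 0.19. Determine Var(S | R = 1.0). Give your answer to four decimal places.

13.1958

Var(S | R=x) = (1 − ρ²)·σ_S².
Var(S | R=1.0) = (3.7)²·(1 − (0.19)²) = 13.69·0.9639 = 13.1958.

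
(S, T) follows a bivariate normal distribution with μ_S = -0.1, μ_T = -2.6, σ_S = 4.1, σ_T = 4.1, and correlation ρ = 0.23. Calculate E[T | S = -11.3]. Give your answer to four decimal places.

For a bivariate normal, E[T | S=x] = μ_T + ρ·(σ_T/σ_S)·(x − μ_S).
E[T | S=-11.3] = -2.6 + (0.23)·(4.1/4.1)·(-11.3 − (-0.1)) = -2.6 + (0.23)·(-11.2) = -5.1760.

-5.1760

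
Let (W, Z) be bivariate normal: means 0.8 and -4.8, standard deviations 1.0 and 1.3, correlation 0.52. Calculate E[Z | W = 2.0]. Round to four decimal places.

-3.9888

For a bivariate normal, E[Z | W=x] = μ_Z + ρ·(σ_Z/σ_W)·(x − μ_W).
E[Z | W=2.0] = -4.8 + (0.52)·(1.3/1.0)·(2.0 − (0.8)) = -4.8 + (0.676)·(1.2) = -3.9888.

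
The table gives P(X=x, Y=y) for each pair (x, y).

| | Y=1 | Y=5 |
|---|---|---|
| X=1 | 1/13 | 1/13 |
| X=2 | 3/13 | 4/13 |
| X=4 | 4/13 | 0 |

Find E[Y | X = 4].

1

P(X = 4) = 4/13.
Σ Y·P over the event = 1·(4/13) = 4/13.
E[Y | X = 4] = (4/13) / (4/13) = 1.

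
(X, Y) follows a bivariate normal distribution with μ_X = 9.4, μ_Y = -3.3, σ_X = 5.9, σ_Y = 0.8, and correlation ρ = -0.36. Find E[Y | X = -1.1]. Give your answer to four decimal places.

-2.7875

E[Y | X=x] = μ_Y + ρ(σ_Y/σ_X)(x − μ_X) for jointly normal variables.
E[Y | X=-1.1] = -3.3 + (-0.36)·(0.8/5.9)·(-1.1 − (9.4)) = -3.3 + (-0.048814)·(-10.5) = -2.7875.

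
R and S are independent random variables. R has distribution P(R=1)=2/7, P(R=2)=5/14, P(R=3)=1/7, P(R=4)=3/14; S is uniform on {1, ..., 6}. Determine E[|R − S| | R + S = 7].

20/7

P(R + S = 7) = 1/6.
Summing |R−S|·P(x,y) over outcomes with R + S = 7 gives 10/21.
E[|R − S| | R + S = 7] = (10/21) / (1/6) = 20/7.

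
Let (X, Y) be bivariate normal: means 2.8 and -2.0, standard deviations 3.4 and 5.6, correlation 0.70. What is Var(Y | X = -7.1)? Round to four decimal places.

For a bivariate normal, Var(Y | X=x) = σ_Y²(1 − ρ²).
Var(Y | X=-7.1) = (5.6)²·(1 − (0.70)²) = 31.36·0.51 = 15.9936.

15.9936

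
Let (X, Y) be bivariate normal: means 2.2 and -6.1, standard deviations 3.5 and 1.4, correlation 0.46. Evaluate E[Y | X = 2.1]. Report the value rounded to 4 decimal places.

-6.1184

E[Y | X=x] = μ_Y + ρ(σ_Y/σ_X)(x − μ_X) for jointly normal variables.
E[Y | X=2.1] = -6.1 + (0.46)·(1.4/3.5)·(2.1 − (2.2)) = -6.1 + (0.184)·(-0.1) = -6.1184.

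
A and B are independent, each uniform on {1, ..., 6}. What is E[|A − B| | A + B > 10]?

2/3

P(A + B > 10) = 1/12.
Summing |A−B|·P(x,y) over outcomes with A + B > 10 gives 1/18.
E[|A − B| | A + B > 10] = (1/18) / (1/12) = 2/3.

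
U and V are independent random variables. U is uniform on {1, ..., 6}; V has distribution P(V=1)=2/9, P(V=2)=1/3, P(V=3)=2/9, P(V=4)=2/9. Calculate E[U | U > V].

P(U > V) = 16/27.
Summing U·P(x,y) over outcomes with U > V gives 73/27.
E[U | U > V] = (73/27) / (16/27) = 73/16.

73/16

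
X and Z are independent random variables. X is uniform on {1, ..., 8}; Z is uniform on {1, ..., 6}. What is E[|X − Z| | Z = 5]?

P(Z = 5) = 1/6.
Summing |X−Z|·P(x,y) over outcomes with Z = 5 gives 1/3.
E[|X − Z| | Z = 5] = (1/3) / (1/6) = 2.

2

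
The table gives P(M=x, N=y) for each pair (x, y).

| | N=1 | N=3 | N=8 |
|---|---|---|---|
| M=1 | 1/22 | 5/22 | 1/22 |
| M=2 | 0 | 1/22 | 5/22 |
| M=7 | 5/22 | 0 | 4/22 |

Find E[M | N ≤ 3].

P(N ≤ 3) = 6/11.
Σ M·P over the event = 1·(1/22) + 1·(5/22) + 2·(1/22) + 7·(5/22) = 43/22.
E[M | N ≤ 3] = (43/22) / (6/11) = 43/12.

43/12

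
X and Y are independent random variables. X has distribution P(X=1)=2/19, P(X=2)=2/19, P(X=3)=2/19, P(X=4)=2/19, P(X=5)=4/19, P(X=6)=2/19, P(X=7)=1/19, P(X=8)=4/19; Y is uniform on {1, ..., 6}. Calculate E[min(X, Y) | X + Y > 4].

313/102

P(X + Y > 4) = 17/19.
Summing min(X,Y)·P(x,y) over outcomes with X + Y > 4 gives 313/114.
E[min(X, Y) | X + Y > 4] = (313/114) / (17/19) = 313/102.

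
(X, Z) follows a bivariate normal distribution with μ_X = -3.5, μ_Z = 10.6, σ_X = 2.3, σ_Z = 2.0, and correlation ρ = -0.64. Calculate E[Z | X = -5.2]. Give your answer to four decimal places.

For a bivariate normal, E[Z | X=x] = μ_Z + ρ·(σ_Z/σ_X)·(x − μ_X).
E[Z | X=-5.2] = 10.6 + (-0.64)·(2.0/2.3)·(-5.2 − (-3.5)) = 10.6 + (-0.55652)·(-1.7) = 11.5461.

11.5461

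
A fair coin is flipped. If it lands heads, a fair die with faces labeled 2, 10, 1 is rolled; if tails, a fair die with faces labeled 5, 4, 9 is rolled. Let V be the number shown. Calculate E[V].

31/6

E[V | heads] = (2+10+1)/3 = 13/3.
E[V | tails] = (5+4+9)/3 = 6.
By the law of total expectation,
E[V] = (1/2)·(13/3) + (1/2)·(6) = 31/6.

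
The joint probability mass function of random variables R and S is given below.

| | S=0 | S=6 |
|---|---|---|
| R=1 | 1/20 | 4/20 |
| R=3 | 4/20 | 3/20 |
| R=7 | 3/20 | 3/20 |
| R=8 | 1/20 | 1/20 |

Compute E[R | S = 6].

P(S = 6) = 11/20.
Σ R·P over the event = 1·(4/20) + 3·(3/20) + 7·(3/20) + 8·(1/20) = 21/10.
E[R | S = 6] = (21/10) / (11/20) = 42/11.

42/11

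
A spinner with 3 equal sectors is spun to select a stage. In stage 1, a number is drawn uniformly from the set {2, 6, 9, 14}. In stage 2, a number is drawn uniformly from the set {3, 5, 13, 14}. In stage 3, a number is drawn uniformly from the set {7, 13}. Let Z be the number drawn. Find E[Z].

53/6

E[Z | stage 1] = (2+6+9+14)/4 = 31/4.
E[Z | stage 2] = (3+5+13+14)/4 = 35/4.
E[Z | stage 3] = (7+13)/2 = 10.
By the law of total expectation,
E[Z] = (1/3)·(31/4) + (1/3)·(35/4) + (1/3)·(10) = 53/6.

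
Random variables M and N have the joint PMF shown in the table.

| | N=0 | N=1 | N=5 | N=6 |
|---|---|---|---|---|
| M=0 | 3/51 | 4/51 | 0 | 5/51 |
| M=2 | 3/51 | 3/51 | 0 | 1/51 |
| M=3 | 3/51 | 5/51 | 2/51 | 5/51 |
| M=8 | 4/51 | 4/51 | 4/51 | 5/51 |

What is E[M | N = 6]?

57/16

P(N = 6) = 16/51.
Summing M·P(M=x,N=y) over the conditioning event gives 19/17.
E[M | N = 6] = (19/17) / (16/51) = 57/16.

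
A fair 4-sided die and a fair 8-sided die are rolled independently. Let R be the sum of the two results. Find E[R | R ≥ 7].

P(R ≥ 7) = 9/16.
Σ over the event: 7·1/8 + 8·1/8 + 9·1/8 + 10·3/32 + 11·1/16 + 12·1/32 = 5.
E[R | R ≥ 7] = (5) / (9/16) = 80/9.

80/9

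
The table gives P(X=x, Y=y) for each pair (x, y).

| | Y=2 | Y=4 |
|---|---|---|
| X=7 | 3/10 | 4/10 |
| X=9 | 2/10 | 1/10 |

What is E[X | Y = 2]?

P(Y = 2) = 1/2.
Σ X·P over the event = 7·(3/10) + 9·(2/10) = 39/10.
E[X | Y = 2] = (39/10) / (1/2) = 39/5.

39/5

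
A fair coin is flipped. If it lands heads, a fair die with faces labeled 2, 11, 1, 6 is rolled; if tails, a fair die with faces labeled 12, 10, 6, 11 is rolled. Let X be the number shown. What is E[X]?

59/8

E[X | heads] = (2+11+1+6)/4 = 5.
E[X | tails] = (12+10+6+11)/4 = 39/4.
By the law of total expectation,
E[X] = (1/2)·(5) + (1/2)·(39/4) = 59/8.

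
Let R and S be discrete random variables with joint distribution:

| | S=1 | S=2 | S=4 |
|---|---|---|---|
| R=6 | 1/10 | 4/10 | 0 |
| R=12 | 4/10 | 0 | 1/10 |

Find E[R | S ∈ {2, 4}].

P(S ∈ {2, 4}) = 1/2.
Σ R·P over the event = 6·(4/10) + 12·(1/10) = 18/5.
E[R | S ∈ {2, 4}] = (18/5) / (1/2) = 36/5.

36/5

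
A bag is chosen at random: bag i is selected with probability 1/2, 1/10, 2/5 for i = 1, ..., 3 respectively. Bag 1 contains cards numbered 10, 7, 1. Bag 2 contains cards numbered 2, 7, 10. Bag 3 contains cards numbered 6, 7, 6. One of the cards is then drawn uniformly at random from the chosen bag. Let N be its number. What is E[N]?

E[N | bag 1] = (10+7+1)/3 = 6.
E[N | bag 2] = (2+7+10)/3 = 19/3.
E[N | bag 3] = (6+7+6)/3 = 19/3.
E[N] = (1/2)·(6) + (1/10)·(19/3) + (2/5)·(19/3) = 37/6.

37/6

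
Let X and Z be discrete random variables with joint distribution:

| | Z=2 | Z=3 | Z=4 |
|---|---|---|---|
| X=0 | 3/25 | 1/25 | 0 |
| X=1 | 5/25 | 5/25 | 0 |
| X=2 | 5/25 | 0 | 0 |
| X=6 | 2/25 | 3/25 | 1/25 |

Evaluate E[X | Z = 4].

P(Z = 4) = 1/25.
Summing X·P(X=x,Z=y) over the conditioning event gives 6/25.
E[X | Z = 4] = (6/25) / (1/25) = 6.

6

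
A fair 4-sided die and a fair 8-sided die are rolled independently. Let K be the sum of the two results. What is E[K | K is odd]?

P(K is odd) = 1/2.
Σ over the event: 3·1/16 + 5·1/8 + 7·1/8 + 9·1/8 + 11·1/16 = 7/2.
E[K | K is odd] = (7/2) / (1/2) = 7.

7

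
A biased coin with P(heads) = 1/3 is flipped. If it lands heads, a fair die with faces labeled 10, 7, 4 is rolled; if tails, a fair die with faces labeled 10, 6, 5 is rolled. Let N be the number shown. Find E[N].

7

E[N | heads] = (10+7+4)/3 = 7.
E[N | tails] = (10+6+5)/3 = 7.
By the law of total expectation,
E[N] = (1/3)·(7) + (2/3)·(7) = 7.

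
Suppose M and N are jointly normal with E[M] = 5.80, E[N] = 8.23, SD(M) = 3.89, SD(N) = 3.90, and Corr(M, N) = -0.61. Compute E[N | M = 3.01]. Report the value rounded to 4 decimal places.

For a bivariate normal, E[N | M=x] = μ_N + ρ·(σ_N/σ_M)·(x − μ_M).
E[N | M=3.01] = 8.23 + (-0.61)·(3.90/3.89)·(3.01 − (5.80)) = 8.23 + (-0.61157)·(-2.79) = 9.9363.

9.9363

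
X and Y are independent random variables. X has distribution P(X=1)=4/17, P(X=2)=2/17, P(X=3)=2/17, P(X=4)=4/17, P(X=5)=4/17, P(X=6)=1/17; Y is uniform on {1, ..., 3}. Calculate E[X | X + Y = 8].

26/5

P(X + Y = 8) = 5/51.
Summing X·P(x,y) over outcomes with X + Y = 8 gives 26/51.
E[X | X + Y = 8] = (26/51) / (5/51) = 26/5.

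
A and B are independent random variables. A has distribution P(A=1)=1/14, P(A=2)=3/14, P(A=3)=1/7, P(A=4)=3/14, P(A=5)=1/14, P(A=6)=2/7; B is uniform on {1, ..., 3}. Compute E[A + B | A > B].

P(A > B) = 31/42.
Summing (A+B)·P(x,y) over outcomes with A > B gives 33/7.
E[A + B | A > B] = (33/7) / (31/42) = 198/31.

198/31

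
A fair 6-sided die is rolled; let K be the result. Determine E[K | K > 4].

Given K > 4, K is equally likely to be any of {5, 6}.
E[K | K > 4] = (5 + 6) / 2 = 11/2.

11/2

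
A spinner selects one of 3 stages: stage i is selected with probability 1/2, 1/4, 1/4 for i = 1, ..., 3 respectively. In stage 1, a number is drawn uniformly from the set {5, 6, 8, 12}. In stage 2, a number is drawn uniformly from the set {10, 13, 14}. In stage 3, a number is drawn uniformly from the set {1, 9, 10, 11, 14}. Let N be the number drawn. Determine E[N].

221/24

E[N | stage 1] = (5+6+8+12)/4 = 31/4.
E[N | stage 2] = (10+13+14)/3 = 37/3.
E[N | stage 3] = (1+9+10+11+14)/5 = 9.
E[N] = (1/2)·(31/4) + (1/4)·(37/3) + (1/4)·(9) = 221/24.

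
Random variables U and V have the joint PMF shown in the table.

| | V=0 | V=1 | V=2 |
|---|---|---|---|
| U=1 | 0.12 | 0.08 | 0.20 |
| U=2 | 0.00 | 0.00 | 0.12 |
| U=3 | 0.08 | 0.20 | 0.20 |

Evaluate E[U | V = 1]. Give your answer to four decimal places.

2.4286

P(V = 1) = 0.28.
Σ U·P over the event = 1·(0.08) + 3·(0.20) = 0.68.
E[U | V = 1] = (0.68) / (0.28) = 2.4286.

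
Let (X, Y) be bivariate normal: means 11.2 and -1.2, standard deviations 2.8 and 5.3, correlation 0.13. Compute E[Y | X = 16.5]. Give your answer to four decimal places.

The regression of Y on X has slope ρ·σ_Y/σ_X and passes through (μ_X, μ_Y).
E[Y | X=16.5] = -1.2 + (0.13)·(5.3/2.8)·(16.5 − (11.2)) = -1.2 + (0.24607)·(5.3) = 0.1042.

0.1042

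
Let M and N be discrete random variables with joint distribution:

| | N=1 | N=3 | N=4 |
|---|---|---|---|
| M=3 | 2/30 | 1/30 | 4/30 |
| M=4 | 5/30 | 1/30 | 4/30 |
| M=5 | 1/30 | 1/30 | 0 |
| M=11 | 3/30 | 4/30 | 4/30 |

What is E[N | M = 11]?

P(M = 11) = 11/30.
Summing N·P(M=x,N=y) over the conditioning event gives 31/30.
E[N | M = 11] = (31/30) / (11/30) = 31/11.

31/11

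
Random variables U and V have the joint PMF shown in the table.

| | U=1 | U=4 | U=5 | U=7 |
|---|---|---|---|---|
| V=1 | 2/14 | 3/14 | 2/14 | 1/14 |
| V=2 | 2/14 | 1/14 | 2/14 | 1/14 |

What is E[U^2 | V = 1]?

149/8

P(V = 1) = 4/7.
Σ U^2·P over the event = 1·(2/14) + 16·(3/14) + 25·(2/14) + 49·(1/14) = 149/14.
E[U^2 | V = 1] = (149/14) / (4/7) = 149/8.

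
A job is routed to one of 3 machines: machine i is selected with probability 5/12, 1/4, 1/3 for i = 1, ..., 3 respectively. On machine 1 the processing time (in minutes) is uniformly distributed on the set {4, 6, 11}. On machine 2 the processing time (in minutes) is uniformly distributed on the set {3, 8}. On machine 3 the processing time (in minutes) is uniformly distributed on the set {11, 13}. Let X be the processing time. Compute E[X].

E[X | machine 1] = (4+6+11)/3 = 7.
E[X | machine 2] = (3+8)/2 = 11/2.
E[X | machine 3] = (11+13)/2 = 12.
E[X] = (5/12)·(7) + (1/4)·(11/2) + (1/3)·(12) = 199/24.

199/24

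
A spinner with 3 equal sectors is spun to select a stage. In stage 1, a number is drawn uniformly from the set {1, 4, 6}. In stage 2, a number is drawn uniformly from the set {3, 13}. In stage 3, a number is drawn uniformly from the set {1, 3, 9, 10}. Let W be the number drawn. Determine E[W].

E[W | stage 1] = (1+4+6)/3 = 11/3.
E[W | stage 2] = (3+13)/2 = 8.
E[W | stage 3] = (1+3+9+10)/4 = 23/4.
By the law of total expectation,
E[W] = (1/3)·(11/3) + (1/3)·(8) + (1/3)·(23/4) = 209/36.

209/36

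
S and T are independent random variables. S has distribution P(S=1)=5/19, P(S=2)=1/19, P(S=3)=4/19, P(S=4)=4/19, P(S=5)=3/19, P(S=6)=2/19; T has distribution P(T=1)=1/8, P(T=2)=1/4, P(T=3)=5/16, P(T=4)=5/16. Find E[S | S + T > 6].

311/67

P(S + T > 6) = 67/152.
Summing S·P(x,y) over outcomes with S + T > 6 gives 311/152.
E[S | S + T > 6] = (311/152) / (67/152) = 311/67.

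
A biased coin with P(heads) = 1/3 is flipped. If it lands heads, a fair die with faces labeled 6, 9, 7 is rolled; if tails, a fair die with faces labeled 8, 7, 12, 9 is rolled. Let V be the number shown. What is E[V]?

76/9

E[V | heads] = (6+9+7)/3 = 22/3.
E[V | tails] = (8+7+12+9)/4 = 9.
By the law of total expectation,
E[V] = (1/3)·(22/3) + (2/3)·(9) = 76/9.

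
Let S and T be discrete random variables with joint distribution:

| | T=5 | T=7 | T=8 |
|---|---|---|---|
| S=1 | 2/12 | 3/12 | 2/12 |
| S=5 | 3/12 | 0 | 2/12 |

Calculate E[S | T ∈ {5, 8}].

29/9

P(T ∈ {5, 8}) = 3/4.
Σ S·P over the event = 1·(2/12) + 1·(2/12) + 5·(3/12) + 5·(2/12) = 29/12.
E[S | T ∈ {5, 8}] = (29/12) / (3/4) = 29/9.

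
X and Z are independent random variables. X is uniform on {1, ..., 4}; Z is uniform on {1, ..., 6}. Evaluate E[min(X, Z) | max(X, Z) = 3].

P(max(X, Z) = 3) = 5/24.
Summing min(X,Z)·P(x,y) over outcomes with max(X, Z) = 3 gives 3/8.
E[min(X, Z) | max(X, Z) = 3] = (3/8) / (5/24) = 9/5.

9/5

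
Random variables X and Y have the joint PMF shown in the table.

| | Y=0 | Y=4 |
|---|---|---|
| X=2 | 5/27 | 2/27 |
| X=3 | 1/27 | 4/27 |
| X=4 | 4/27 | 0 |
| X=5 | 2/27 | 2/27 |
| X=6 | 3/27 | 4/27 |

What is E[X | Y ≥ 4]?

25/6

P(Y ≥ 4) = 4/9.
Σ X·P over the event = 2·(2/27) + 3·(4/27) + 5·(2/27) + 6·(4/27) = 50/27.
E[X | Y ≥ 4] = (50/27) / (4/9) = 25/6.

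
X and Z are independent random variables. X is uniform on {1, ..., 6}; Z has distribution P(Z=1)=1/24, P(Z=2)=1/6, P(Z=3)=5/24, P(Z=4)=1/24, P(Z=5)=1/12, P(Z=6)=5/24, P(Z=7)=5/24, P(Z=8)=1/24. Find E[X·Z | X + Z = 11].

374/13

P(X + Z = 11) = 13/144.
Summing XZ·P(x,y) over outcomes with X + Z = 11 gives 187/72.
E[X·Z | X + Z = 11] = (187/72) / (13/144) = 374/13.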